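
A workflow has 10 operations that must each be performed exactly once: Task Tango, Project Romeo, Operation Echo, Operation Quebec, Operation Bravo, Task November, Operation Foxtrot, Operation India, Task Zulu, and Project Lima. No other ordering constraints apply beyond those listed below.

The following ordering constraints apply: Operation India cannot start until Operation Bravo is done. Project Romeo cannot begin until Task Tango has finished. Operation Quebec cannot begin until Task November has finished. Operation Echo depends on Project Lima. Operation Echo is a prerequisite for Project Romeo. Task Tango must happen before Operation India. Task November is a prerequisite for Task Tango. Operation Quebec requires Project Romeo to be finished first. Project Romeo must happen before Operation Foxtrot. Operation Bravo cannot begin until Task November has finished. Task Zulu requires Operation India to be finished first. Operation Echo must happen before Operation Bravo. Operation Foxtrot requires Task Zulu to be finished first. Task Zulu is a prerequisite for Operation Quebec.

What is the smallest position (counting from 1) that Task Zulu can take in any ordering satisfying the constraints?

7

Every operation that must precede Task Zulu has to come before it. Tracing all chains that end at Task Zulu, those operations are: Task Tango, Operation Echo, Operation Bravo, Task November, Operation India, Project Lima — 6 in total.
With 6 mandatory predecessors, the earliest Task Zulu can sit is position 6+1 = 7, and placing just those 6 first achieves it.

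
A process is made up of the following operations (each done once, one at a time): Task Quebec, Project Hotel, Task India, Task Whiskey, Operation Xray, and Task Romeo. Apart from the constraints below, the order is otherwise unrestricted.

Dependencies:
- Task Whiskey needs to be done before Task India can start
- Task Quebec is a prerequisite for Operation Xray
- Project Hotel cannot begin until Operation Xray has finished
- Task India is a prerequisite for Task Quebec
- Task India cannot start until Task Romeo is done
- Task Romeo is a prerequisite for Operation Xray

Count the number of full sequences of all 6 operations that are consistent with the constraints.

2

2 operations have no prerequisites (Task Whiskey, Task Romeo), so any of them could come first.
Counting all ways to extend the partial order to a total order gives 2.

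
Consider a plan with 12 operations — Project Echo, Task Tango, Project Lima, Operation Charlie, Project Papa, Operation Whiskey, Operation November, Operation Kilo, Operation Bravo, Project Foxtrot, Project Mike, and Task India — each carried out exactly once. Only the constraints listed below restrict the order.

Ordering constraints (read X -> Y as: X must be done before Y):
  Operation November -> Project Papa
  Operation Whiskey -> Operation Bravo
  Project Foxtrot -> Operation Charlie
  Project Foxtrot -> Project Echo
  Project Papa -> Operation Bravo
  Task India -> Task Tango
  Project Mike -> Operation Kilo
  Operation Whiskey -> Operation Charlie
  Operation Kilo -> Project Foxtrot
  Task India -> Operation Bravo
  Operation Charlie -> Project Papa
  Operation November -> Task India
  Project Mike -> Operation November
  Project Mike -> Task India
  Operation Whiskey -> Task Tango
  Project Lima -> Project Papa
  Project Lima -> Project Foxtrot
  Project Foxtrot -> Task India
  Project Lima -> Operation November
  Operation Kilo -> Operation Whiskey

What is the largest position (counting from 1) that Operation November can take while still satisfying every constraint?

Every operation that must follow Operation November has to come after it. Tracing all chains starting from Operation November, those operations are: Task Tango, Project Papa, Operation Bravo, Task India — 4 in total.
With 4 mandatory successors out of 12 operations total, the latest slot for Operation November is 12−4 = 8, and it's reachable by doing all non-successors before Operation November.

8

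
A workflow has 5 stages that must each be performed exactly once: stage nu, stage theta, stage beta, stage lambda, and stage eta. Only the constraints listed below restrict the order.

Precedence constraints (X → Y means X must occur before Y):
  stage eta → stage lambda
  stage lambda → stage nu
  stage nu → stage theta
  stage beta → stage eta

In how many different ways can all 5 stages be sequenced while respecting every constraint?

Stage beta is the only stage with nothing required before it, so every ordering starts there.
Continuing from there, at each step only one stage has all its prerequisites placed, so the ordering is fully determined — there is exactly 1.

1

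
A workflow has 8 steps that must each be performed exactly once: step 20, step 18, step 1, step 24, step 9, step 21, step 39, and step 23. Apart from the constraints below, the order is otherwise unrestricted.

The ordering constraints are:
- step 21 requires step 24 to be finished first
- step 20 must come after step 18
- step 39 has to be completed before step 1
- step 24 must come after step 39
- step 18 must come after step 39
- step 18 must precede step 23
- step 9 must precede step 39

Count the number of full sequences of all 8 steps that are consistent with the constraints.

Only step 9 has no prerequisites, so it must go first.
Enumerating by repeatedly choosing an available step (one whose prerequisites are all placed) gives 120 distinct complete orderings.

120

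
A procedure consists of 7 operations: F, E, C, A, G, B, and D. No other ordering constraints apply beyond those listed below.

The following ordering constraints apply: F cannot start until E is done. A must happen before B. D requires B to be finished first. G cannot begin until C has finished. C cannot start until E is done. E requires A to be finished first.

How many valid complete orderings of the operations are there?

Only A has no prerequisites, so it must go first.
Systematically extending each partial ordering one operation at a time and counting, there are 45 complete orderings.

45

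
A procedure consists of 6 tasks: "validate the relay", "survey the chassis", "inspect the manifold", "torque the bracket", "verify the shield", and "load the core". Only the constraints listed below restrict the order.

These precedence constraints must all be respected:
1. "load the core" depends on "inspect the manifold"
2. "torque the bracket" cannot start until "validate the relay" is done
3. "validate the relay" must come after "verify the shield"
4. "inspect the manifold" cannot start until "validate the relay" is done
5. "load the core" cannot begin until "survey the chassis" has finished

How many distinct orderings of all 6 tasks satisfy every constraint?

2 tasks have no prerequisites ("survey the chassis", "verify the shield"), so any of them could come first.
Counting all ways to extend the partial order to a total order gives 14.

14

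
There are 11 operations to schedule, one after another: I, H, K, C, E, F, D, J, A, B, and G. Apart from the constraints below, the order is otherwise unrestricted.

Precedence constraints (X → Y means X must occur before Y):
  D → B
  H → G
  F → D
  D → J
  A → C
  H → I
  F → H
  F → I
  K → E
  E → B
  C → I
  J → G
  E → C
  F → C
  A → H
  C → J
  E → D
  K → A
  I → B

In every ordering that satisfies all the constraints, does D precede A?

Nothing in the constraints links D and A; they are unordered relative to each other.
There exist valid orderings with A before D, so D is not required to come first.

No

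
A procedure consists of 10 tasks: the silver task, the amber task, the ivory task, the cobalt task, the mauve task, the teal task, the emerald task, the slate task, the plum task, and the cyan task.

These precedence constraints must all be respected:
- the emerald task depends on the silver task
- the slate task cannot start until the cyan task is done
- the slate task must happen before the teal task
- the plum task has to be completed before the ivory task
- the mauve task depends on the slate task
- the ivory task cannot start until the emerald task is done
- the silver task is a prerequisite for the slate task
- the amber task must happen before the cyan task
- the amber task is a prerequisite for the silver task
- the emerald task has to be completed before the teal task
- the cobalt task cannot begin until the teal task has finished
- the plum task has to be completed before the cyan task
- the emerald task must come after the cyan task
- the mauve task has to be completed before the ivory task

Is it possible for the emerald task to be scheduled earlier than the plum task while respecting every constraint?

Following the plum task → the cyan task → the emerald task, the plum task must precede the emerald task in every valid ordering.
So no valid ordering can have the emerald task before the plum task.

No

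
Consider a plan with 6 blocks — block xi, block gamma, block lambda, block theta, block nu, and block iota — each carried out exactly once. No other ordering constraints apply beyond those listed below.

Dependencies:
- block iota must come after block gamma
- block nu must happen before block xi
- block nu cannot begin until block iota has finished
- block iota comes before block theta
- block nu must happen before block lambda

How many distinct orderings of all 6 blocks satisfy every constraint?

Block gamma is the only block with nothing required before it, so every ordering starts there.
Systematically extending each partial ordering one block at a time and counting, there are 8 complete orderings.

8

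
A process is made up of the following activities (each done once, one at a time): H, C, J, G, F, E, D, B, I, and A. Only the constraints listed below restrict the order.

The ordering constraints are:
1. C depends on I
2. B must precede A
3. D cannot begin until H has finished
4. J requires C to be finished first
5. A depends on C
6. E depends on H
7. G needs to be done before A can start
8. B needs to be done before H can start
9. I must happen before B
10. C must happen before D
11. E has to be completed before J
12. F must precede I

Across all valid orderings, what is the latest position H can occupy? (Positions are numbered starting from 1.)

The activities that are forced after H, directly or by a chain of constraints, are J, E, D. That's 3 activities.
With 3 mandatory successors out of 10 activities total, the latest slot for H is 10−3 = 7, and it's reachable by doing all non-successors before H.

7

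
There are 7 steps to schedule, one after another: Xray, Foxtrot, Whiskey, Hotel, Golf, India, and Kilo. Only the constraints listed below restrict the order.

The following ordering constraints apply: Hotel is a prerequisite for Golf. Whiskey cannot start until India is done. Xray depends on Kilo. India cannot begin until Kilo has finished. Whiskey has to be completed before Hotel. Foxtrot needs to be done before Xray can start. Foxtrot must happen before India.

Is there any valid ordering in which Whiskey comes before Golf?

Yes

The constraints force Whiskey before Golf, so yes — every valid ordering has Whiskey earlier.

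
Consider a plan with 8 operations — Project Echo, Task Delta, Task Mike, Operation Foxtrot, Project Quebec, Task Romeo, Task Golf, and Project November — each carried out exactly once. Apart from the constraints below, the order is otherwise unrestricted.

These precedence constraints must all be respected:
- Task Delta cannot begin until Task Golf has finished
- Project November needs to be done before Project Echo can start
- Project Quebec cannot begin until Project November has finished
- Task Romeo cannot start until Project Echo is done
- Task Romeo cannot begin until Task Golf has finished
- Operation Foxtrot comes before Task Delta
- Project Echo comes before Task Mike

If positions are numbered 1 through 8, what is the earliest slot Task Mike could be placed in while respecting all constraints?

3

Every operation that must precede Task Mike has to come before it. Tracing all chains that end at Task Mike, those operations are: Project Echo, Project November — 2 in total.
So at minimum 2 operations come before Task Mike, putting Task Mike no earlier than position 3. That position is achievable by scheduling exactly those predecessors first.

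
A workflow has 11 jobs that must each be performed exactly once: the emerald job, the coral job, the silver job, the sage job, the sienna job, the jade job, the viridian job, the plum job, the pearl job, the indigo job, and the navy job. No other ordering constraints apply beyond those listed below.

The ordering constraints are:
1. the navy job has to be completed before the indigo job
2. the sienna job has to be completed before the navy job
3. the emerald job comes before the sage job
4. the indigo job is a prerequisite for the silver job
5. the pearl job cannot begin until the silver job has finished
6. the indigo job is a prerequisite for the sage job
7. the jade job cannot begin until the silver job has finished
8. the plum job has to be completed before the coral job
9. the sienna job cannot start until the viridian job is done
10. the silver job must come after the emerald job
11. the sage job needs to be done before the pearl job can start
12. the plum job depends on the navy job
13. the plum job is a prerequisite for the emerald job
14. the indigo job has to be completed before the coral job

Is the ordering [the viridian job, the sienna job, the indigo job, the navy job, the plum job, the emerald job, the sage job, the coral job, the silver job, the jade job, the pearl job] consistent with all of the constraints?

The sequence places the indigo job ahead of the navy job.
But one of the constraints requires the navy job before the indigo job, so this ordering violates it.

No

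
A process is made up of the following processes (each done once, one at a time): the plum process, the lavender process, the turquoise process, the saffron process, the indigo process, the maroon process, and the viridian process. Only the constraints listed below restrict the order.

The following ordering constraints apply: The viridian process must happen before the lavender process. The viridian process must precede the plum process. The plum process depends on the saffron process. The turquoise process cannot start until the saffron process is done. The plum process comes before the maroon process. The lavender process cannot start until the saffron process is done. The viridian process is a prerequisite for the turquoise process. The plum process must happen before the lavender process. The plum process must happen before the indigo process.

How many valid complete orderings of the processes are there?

The processes with no prerequisites are the saffron process, the viridian process; any of them can be placed first.
Systematically extending each partial ordering one process at a time and counting, there are 60 complete orderings.

60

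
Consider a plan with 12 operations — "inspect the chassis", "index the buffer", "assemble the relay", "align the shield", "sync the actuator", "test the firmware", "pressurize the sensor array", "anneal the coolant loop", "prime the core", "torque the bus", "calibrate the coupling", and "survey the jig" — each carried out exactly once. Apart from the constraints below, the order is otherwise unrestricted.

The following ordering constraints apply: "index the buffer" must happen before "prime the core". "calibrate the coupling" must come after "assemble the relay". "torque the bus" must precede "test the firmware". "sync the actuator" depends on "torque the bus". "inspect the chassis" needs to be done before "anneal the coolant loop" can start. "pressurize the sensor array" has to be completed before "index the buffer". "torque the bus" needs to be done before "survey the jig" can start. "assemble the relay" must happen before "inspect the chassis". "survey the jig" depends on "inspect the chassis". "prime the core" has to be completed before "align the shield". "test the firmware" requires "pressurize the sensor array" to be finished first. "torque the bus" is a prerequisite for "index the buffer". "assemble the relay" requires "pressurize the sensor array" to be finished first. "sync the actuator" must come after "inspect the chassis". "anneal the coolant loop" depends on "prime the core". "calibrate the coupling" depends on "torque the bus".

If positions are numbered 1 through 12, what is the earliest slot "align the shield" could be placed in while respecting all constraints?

The operations that are forced before "align the shield", directly or transitively, are "index the buffer", "pressurize the sensor array", "prime the core", "torque the bus". That's 4 operations.
With 4 mandatory predecessors, the earliest "align the shield" can sit is position 4+1 = 5, and placing just those 4 first achieves it.

5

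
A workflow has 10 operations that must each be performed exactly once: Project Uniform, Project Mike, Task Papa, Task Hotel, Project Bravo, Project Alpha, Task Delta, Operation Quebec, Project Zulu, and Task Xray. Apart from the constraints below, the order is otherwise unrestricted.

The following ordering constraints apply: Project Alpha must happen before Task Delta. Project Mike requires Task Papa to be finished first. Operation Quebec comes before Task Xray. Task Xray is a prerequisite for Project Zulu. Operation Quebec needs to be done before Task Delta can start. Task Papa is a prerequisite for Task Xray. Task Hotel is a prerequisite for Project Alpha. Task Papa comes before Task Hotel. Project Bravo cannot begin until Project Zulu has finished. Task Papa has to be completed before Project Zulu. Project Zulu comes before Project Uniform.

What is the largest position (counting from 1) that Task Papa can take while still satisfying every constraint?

2

The operations that are forced after Task Papa, directly or by a chain of constraints, are Project Uniform, Project Mike, Task Hotel, Project Bravo, Project Alpha, Task Delta, Project Zulu, Task Xray. That's 8 operations.
With 8 mandatory successors out of 10 operations total, the latest slot for Task Papa is 10−8 = 2, and it's reachable by doing all non-successors before Task Papa.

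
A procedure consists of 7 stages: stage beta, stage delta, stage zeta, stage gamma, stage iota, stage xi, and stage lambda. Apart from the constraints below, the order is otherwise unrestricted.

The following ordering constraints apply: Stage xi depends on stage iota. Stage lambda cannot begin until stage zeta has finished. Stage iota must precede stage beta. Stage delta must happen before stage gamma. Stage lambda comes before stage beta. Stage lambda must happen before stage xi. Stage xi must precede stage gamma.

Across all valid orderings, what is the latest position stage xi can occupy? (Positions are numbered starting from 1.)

6

The only stage forced after stage xi (directly or by a chain) is stage gamma.
With 1 mandatory successor out of 7 stages total, the latest slot for stage xi is 7−1 = 6, and it's reachable by doing all non-successors before stage xi.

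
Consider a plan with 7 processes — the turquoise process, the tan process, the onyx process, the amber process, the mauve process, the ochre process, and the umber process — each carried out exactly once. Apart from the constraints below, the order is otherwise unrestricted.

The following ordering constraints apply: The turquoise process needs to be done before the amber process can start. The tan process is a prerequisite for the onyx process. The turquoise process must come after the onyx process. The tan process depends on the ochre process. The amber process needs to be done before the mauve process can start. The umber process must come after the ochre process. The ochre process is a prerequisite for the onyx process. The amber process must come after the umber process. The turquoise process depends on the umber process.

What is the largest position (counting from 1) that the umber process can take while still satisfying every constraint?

4

The processes that are forced after the umber process, directly or by a chain of constraints, are the turquoise process, the amber process, the mauve process. That's 3 processes.
With 3 mandatory successors out of 7 processes total, the latest slot for the umber process is 7−3 = 4, and it's reachable by doing all non-successors before the umber process.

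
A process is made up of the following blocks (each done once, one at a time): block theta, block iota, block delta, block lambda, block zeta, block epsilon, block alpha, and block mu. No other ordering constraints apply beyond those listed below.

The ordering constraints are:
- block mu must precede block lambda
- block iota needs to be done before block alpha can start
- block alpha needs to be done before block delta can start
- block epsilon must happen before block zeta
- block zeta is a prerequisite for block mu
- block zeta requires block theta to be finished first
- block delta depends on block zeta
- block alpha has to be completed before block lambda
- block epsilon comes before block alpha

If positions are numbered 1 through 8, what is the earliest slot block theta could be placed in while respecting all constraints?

1

Nothing is required before block theta; it can be the very first block.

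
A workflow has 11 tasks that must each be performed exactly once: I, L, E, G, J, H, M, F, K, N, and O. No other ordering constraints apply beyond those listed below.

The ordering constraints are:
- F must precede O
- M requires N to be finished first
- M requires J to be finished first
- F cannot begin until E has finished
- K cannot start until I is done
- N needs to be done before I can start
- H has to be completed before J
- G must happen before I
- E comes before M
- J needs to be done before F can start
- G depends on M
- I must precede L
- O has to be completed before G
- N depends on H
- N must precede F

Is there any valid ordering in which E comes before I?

Every valid ordering already has E before I (the constraints require it), so in particular at least one does.

Yes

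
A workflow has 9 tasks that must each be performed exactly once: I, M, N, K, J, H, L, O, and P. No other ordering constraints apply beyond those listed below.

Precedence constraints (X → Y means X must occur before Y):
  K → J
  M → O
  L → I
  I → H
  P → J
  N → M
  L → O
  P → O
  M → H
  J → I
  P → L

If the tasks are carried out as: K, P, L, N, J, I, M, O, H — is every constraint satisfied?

Every stated constraint is respected: P sits at position 2, ahead of O at position 8, and each of the other listed pairs likewise has the predecessor earlier in the sequence.

Yes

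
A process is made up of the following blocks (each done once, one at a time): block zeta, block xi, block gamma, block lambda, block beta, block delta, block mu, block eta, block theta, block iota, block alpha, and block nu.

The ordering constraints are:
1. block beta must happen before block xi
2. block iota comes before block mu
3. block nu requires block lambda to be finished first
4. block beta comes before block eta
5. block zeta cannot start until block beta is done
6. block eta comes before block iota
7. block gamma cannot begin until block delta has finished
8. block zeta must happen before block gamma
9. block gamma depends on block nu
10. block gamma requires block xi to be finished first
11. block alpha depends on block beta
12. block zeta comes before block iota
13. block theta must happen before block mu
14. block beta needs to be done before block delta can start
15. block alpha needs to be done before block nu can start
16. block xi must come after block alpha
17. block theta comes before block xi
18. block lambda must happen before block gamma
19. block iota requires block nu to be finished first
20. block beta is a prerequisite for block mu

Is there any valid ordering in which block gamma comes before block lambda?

No

Following block lambda → block gamma, block lambda must precede block gamma in every valid ordering.
So no valid ordering can have block gamma before block lambda.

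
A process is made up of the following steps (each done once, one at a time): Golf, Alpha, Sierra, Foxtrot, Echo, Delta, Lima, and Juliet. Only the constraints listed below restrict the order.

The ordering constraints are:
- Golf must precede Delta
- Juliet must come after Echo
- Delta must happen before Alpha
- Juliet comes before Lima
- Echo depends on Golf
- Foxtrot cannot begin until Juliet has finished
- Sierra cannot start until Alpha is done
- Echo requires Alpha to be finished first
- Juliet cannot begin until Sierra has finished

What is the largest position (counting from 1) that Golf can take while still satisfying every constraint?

The steps that are forced after Golf, directly or by a chain of constraints, are Alpha, Sierra, Foxtrot, Echo, Delta, Lima, Juliet. That's 7 steps.
So at least 7 steps follow Golf, putting Golf no later than position 1. That position is achievable by scheduling everything else first.

1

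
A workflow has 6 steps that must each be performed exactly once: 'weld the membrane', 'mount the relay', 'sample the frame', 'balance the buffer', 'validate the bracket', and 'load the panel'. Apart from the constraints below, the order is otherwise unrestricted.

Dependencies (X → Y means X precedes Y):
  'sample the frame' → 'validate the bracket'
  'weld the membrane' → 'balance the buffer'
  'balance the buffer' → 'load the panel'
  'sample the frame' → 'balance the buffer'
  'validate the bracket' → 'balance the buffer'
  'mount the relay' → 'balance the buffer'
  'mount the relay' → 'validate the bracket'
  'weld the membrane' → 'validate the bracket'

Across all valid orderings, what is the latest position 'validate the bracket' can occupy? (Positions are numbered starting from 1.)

The steps that are forced after 'validate the bracket', directly or by a chain of constraints, are 'balance the buffer', 'load the panel'. That's 2 steps.
With 2 mandatory successors out of 6 steps total, the latest slot for 'validate the bracket' is 6−2 = 4, and it's reachable by doing all non-successors before 'validate the bracket'.

4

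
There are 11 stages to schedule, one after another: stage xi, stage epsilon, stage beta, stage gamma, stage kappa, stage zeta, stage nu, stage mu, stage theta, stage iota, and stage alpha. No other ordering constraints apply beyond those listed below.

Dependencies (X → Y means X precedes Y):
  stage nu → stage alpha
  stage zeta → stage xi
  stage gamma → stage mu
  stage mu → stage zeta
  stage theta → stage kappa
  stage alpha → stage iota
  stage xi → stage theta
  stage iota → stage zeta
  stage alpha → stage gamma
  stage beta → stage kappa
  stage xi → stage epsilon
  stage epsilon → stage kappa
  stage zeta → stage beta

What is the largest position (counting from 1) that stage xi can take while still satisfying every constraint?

8

The stages that are forced after stage xi, directly or by a chain of constraints, are stage epsilon, stage kappa, stage theta. That's 3 stages.
With 3 mandatory successors out of 11 stages total, the latest slot for stage xi is 11−3 = 8, and it's reachable by doing all non-successors before stage xi.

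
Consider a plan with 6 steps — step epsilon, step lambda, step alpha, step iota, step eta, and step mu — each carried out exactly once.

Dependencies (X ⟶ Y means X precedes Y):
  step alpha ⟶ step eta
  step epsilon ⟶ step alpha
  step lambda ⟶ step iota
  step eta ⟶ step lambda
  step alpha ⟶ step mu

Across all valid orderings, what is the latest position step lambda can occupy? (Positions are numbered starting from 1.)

5

Following the constraints forward from step lambda, its only required successor is step iota.
So at least 1 step follows step lambda, putting step lambda no later than position 5. That position is achievable by scheduling everything else first.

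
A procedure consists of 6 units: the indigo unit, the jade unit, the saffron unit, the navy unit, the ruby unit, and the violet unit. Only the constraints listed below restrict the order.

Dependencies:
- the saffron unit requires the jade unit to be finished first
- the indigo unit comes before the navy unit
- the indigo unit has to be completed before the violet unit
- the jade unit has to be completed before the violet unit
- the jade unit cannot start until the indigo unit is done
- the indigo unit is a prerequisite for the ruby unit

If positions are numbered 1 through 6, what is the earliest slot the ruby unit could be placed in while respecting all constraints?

2

The only unit forced before the ruby unit (directly or transitively) is the indigo unit.
With 1 mandatory predecessor, the earliest the ruby unit can sit is position 1+1 = 2, and placing just that one first achieves it.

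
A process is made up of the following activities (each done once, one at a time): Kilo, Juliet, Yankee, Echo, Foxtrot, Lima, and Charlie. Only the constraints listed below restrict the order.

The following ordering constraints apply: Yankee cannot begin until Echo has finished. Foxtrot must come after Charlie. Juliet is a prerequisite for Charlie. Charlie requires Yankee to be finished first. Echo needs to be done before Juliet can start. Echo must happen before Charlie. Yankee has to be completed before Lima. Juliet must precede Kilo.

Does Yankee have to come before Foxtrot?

Yes

There is a constraint chain Yankee → Charlie → Foxtrot.
So Yankee must precede Foxtrot in any valid ordering.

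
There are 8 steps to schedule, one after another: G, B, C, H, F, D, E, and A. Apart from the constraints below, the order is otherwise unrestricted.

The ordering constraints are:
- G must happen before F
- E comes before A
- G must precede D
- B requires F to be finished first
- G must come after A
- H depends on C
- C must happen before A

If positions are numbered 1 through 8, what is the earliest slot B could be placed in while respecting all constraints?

6

Every step that must precede B has to come before it. Tracing all chains that end at B, those steps are: G, C, F, E, A — 5 in total.
So at minimum 5 steps come before B, putting B no earlier than position 6. That position is achievable by scheduling exactly those predecessors first.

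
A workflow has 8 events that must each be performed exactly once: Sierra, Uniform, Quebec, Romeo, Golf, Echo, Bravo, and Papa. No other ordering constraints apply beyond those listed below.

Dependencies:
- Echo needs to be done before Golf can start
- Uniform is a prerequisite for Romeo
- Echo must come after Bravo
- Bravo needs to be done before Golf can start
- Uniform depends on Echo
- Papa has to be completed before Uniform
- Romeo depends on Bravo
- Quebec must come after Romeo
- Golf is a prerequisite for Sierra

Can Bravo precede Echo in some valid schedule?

The constraints force Bravo before Echo, so yes — every valid ordering has Bravo earlier.

Yes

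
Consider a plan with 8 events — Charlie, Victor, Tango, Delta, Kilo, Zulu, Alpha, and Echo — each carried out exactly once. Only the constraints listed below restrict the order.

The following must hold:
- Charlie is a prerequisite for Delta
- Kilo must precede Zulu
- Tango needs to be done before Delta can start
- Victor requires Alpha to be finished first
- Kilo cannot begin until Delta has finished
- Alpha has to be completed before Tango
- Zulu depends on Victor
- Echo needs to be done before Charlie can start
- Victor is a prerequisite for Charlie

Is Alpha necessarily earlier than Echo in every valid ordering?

Alpha and Echo are not related by any chain of constraints.
A valid ordering placing Echo before Alpha exists, so the answer is no.

No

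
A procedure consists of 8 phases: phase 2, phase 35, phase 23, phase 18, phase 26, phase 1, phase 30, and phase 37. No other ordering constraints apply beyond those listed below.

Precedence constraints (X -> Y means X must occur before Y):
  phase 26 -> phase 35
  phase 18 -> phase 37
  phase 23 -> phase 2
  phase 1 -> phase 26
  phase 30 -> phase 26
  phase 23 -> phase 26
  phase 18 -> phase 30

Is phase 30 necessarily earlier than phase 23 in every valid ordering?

Nothing in the constraints links phase 30 and phase 23; they are unordered relative to each other.
So phase 30 can come before phase 23 or after — it is not forced.

No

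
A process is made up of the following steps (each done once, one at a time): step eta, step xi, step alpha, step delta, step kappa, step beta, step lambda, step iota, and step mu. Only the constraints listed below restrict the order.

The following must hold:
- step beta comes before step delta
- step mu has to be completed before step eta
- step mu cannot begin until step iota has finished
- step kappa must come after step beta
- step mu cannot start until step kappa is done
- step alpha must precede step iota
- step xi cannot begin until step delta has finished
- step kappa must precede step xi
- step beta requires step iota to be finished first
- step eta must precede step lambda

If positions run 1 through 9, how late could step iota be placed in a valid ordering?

2

Following every chain forward from step iota, the steps that must come later are step eta, step xi, step delta, step kappa, step beta, step lambda, step mu — 7 of them.
So at least 7 steps follow step iota, putting step iota no later than position 2. That position is achievable by scheduling everything else first.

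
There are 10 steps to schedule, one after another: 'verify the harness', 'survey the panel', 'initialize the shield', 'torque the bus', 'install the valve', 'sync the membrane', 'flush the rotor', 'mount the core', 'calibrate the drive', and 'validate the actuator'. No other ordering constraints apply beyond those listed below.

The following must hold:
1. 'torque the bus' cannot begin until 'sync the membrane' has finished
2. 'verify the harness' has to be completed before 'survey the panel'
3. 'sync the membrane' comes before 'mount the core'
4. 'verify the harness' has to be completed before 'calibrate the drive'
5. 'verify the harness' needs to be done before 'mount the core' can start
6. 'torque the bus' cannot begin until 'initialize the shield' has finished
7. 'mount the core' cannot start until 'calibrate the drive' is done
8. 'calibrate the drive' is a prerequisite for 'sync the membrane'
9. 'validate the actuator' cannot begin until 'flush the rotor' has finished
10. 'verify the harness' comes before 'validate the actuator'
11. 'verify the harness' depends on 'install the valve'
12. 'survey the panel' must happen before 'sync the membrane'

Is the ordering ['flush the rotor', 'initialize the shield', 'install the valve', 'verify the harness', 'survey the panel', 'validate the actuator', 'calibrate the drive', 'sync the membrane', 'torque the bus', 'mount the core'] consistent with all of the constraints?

Every stated constraint is respected: 'initialize the shield' sits at position 2, ahead of 'torque the bus' at position 9, and each of the other listed pairs likewise has the predecessor earlier in the sequence.

Yes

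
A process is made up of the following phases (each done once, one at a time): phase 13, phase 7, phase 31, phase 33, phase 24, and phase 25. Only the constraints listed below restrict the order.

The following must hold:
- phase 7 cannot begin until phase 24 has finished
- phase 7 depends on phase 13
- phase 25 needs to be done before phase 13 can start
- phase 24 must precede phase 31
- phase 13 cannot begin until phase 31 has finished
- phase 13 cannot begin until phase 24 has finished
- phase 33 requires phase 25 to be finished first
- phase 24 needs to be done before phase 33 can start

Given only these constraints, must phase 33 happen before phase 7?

Phase 33 and phase 7 are not related by any chain of constraints.
A valid ordering placing phase 7 before phase 33 exists, so the answer is no.

No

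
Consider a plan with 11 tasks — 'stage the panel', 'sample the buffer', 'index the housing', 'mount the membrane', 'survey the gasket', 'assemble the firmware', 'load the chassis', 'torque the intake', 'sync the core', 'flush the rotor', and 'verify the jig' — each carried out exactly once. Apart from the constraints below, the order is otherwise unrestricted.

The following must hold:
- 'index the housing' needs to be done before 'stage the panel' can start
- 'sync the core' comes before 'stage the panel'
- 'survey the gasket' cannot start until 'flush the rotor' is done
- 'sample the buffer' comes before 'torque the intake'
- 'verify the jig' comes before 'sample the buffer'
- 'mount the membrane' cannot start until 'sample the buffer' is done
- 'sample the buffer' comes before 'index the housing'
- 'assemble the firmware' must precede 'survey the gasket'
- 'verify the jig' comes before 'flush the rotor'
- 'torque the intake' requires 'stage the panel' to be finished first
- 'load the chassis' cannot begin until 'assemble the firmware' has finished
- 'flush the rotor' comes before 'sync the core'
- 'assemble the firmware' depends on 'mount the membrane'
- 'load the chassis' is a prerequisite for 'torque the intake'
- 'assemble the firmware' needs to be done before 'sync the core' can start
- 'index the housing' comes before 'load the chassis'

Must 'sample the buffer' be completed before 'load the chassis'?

Chaining the stated constraints: 'sample the buffer' → 'index the housing' → 'load the chassis'.
That forces 'sample the buffer' before 'load the chassis' in every valid schedule.

Yes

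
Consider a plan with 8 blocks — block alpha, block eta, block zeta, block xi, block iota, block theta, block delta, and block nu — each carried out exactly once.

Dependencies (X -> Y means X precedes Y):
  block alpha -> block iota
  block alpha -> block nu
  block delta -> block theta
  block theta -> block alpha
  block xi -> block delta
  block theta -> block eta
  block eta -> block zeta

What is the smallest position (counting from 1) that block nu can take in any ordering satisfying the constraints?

The blocks that are forced before block nu, directly or transitively, are block alpha, block xi, block theta, block delta. That's 4 blocks.
So at minimum 4 blocks come before block nu, putting block nu no earlier than position 5. That position is achievable by scheduling exactly those predecessors first.

5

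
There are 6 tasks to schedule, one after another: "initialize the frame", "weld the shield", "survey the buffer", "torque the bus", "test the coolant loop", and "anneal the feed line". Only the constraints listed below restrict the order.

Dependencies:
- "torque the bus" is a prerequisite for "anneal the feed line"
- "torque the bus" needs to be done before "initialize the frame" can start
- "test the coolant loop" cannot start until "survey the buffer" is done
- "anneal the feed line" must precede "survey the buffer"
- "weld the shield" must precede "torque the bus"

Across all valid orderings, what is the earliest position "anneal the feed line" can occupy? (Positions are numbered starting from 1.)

Working backwards through the constraints from "anneal the feed line", its full set of required predecessors is "weld the shield", "torque the bus" — 2 of them.
With 2 mandatory predecessors, the earliest "anneal the feed line" can sit is position 2+1 = 3, and placing just those 2 first achieves it.

3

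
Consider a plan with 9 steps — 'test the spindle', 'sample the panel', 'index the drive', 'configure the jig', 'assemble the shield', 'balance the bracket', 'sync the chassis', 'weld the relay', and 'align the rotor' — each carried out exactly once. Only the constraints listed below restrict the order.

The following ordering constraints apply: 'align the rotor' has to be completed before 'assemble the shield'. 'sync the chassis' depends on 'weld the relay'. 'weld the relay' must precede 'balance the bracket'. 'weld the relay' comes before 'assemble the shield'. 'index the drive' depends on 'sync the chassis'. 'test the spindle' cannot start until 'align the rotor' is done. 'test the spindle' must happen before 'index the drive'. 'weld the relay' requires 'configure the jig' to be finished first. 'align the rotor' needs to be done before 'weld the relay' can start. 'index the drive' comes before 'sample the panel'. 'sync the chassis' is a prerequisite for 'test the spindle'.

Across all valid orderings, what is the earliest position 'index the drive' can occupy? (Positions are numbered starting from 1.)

6

Working backwards through the constraints from 'index the drive', its full set of required predecessors is 'test the spindle', 'configure the jig', 'sync the chassis', 'weld the relay', 'align the rotor' — 5 of them.
So at minimum 5 steps come before 'index the drive', putting 'index the drive' no earlier than position 6. That position is achievable by scheduling exactly those predecessors first.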